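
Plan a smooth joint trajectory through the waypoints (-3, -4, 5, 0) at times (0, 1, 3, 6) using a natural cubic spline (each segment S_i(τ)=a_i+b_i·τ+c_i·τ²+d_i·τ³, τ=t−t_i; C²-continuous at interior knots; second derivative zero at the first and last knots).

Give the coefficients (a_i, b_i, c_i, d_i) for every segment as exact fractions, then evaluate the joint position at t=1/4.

  seg 0: a=-3 b=-185/84 c=0 d=101/84
  seg 1: a=-4 b=59/42 c=101/28 d=-173/168
  seg 2: a=5 b=73/21 c=-18/7 d=2/7
S(1/4) = -6329/1792

Δ: Δ0=-1, Δ1=9/2, Δ2=-5/3
row 1: diag=6, rhs=33; c'=1/3, d'=11/2
row 2: denom=10−2·1/3=28/3; d'=(-37−2·11/2)/(28/3)=-36/7
back: M2=-36/7
back: M1=11/2−1/3·-36/7=101/14
M: M0=0, M1=101/14, M2=-36/7, M3=0
seg 0: a=-3, c=M0/2=0, d=(M1−M0)/(6·1)=101/84, b=Δ0−h0·(2M0+M1)/6=-185/84
seg 1: a=-4, c=M1/2=101/28, d=(M2−M1)/(6·2)=-173/168, b=Δ1−h1·(2M1+M2)/6=59/42
seg 2: a=5, c=M2/2=-18/7, d=(M3−M2)/(6·3)=2/7, b=Δ2−h2·(2M2+M3)/6=73/21
t_q=1/4 → seg 0, τ=1/4; S=-3+-185/84·τ+0·τ²+101/84·τ³=-6329/1792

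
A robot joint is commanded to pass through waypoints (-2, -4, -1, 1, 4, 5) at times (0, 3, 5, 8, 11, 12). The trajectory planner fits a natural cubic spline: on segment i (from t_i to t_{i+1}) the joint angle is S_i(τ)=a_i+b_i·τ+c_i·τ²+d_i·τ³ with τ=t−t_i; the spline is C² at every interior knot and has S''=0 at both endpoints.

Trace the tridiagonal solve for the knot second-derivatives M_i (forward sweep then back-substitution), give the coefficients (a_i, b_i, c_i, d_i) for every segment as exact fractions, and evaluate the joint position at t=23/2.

  seg 0: a=-2 b=-1793/1272 c=0 d=35/424
  seg 1: a=-4 b=521/636 c=315/424 d=-32/159
  seg 2: a=-1 b=875/636 c=-197/424 d=871/11448
  seg 3: a=1 b=817/1272 c=35/159 d=-385/11448
  seg 4: a=4 b=671/636 c=-35/424 d=35/1272
S(23/2) = 15299/3392

Δ: Δ0=-2/3, Δ1=3/2, Δ2=2/3, Δ3=1, Δ4=1
row 1: diag=10, rhs=13; c'=1/5, d'=13/10
row 2: denom=10−2·1/5=48/5; d'=(-5−2·13/10)/(48/5)=-19/24
row 3: denom=12−3·5/16=177/16; d'=(2−3·-19/24)/(177/16)=70/177
row 4: denom=8−3·16/59=424/59; d'=(0−3·70/177)/(424/59)=-35/212
back: M4=-35/212
back: M3=70/177−16/59·-35/212=70/159
back: M2=-19/24−5/16·70/159=-197/212
back: M1=13/10−1/5·-197/212=315/212
M: M0=0, M1=315/212, M2=-197/212, M3=70/159, M4=-35/212, M5=0
seg 0: a=-2, c=M0/2=0, d=(M1−M0)/(6·3)=35/424, b=Δ0−h0·(2M0+M1)/6=-1793/1272
seg 1: a=-4, c=M1/2=315/424, d=(M2−M1)/(6·2)=-32/159, b=Δ1−h1·(2M1+M2)/6=521/636
seg 2: a=-1, c=M2/2=-197/424, d=(M3−M2)/(6·3)=871/11448, b=Δ2−h2·(2M2+M3)/6=875/636
seg 3: a=1, c=M3/2=35/159, d=(M4−M3)/(6·3)=-385/11448, b=Δ3−h3·(2M3+M4)/6=817/1272
seg 4: a=4, c=M4/2=-35/424, d=(M5−M4)/(6·1)=35/1272, b=Δ4−h4·(2M4+M5)/6=671/636
t_q=23/2 → seg 4, τ=1/2; S=4+671/636·τ+-35/424·τ²+35/1272·τ³=15299/3392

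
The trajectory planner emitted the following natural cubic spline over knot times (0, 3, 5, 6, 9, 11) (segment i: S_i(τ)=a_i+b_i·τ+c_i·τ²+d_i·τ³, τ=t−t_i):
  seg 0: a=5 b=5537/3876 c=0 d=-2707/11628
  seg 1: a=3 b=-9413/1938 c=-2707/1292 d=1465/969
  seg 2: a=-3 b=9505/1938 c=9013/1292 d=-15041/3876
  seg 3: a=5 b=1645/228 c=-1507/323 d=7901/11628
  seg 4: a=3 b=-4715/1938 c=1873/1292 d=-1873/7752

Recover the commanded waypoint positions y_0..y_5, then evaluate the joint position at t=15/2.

y_0=5 y_1=3 y_2=-3 y_3=5 y_4=3 y_5=2
S(15/2) = 78739/10336

y_0 = S_0(0) = a_0 = 5
y_1 = S_1(0) = a_1 = 3
y_2 = S_2(0) = a_2 = -3
y_3 = S_3(0) = a_3 = 5
y_4 = S_4(0) = a_4 = 3
y_5 = S_4(2) = 2
t_q=15/2 is in segment 3 (τ=3/2); S_3(τ)=78739/10336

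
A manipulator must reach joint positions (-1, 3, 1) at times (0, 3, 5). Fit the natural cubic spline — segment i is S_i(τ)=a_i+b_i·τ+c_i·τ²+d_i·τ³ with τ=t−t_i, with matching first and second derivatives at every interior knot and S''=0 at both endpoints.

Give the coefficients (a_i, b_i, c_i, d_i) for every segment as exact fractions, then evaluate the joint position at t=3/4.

Δ: Δ0=4/3, Δ1=-1
row 1: diag=10, rhs=-14; c'=1/5, d'=-7/5
back: M1=-7/5
M: M0=0, M1=-7/5, M2=0
seg 0: a=-1, c=M0/2=0, d=(M1−M0)/(6·3)=-7/90, b=Δ0−h0·(2M0+M1)/6=61/30
seg 1: a=3, c=M1/2=-7/10, d=(M2−M1)/(6·2)=7/60, b=Δ1−h1·(2M1+M2)/6=-1/15
t_q=3/4 → seg 0, τ=3/4; S=-1+61/30·τ+0·τ²+-7/90·τ³=63/128

  seg 0: a=-1 b=61/30 c=0 d=-7/90
  seg 1: a=3 b=-1/15 c=-7/10 d=7/60
S(3/4) = 63/128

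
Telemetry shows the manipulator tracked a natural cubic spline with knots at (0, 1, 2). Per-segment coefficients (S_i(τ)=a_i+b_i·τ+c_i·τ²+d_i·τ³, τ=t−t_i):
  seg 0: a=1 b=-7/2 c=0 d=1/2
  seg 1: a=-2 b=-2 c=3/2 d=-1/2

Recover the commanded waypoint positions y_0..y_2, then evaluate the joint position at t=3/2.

y_0 = S_0(0) = a_0 = 1
y_1 = S_1(0) = a_1 = -2
y_2 = S_1(1) = -3
t_q=3/2 is in segment 1 (τ=1/2); S_1(τ)=-43/16

y_0=1 y_1=-2 y_2=-3
S(3/2) = -43/16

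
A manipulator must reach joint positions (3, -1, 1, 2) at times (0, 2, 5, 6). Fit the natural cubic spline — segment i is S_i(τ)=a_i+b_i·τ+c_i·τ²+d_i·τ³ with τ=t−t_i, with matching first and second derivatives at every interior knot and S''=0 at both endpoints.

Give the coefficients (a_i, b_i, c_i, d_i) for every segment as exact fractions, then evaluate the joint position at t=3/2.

Δ: Δ0=-2, Δ1=2/3, Δ2=1
row 1: diag=10, rhs=16; c'=3/10, d'=8/5
row 2: denom=8−3·3/10=71/10; d'=(2−3·8/5)/(71/10)=-28/71
back: M2=-28/71
back: M1=8/5−3/10·-28/71=122/71
M: M0=0, M1=122/71, M2=-28/71, M3=0
seg 0: a=3, c=M0/2=0, d=(M1−M0)/(6·2)=61/426, b=Δ0−h0·(2M0+M1)/6=-548/213
seg 1: a=-1, c=M1/2=61/71, d=(M2−M1)/(6·3)=-25/213, b=Δ1−h1·(2M1+M2)/6=-182/213
seg 2: a=1, c=M2/2=-14/71, d=(M3−M2)/(6·1)=14/213, b=Δ2−h2·(2M2+M3)/6=241/213
t_q=3/2 → seg 0, τ=3/2; S=3+-548/213·τ+0·τ²+61/426·τ³=-427/1136

  seg 0: a=3 b=-548/213 c=0 d=61/426
  seg 1: a=-1 b=-182/213 c=61/71 d=-25/213
  seg 2: a=1 b=241/213 c=-14/71 d=14/213
S(3/2) = -427/1136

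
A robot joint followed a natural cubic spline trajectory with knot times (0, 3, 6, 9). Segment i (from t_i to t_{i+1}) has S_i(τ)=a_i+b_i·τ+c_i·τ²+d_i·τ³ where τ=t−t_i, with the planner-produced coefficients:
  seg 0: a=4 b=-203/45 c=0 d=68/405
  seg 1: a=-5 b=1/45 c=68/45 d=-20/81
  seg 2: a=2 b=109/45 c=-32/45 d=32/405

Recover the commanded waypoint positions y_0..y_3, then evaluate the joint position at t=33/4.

y_0 = S_0(0) = a_0 = 4
y_1 = S_1(0) = a_1 = -5
y_2 = S_2(0) = a_2 = 2
y_3 = S_2(3) = 5
t_q=33/4 is in segment 2 (τ=9/4); S_2(τ)=19/4

y_0=4 y_1=-5 y_2=2 y_3=5
S(33/4) = 19/4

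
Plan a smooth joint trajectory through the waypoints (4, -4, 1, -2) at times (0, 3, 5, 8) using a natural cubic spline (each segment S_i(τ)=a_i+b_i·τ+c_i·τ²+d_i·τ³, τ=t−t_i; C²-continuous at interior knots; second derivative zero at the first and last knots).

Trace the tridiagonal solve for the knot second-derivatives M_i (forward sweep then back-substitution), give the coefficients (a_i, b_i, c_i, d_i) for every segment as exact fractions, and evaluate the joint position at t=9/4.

Δ: Δ0=-8/3, Δ1=5/2, Δ2=-1
row 1: diag=10, rhs=31; c'=1/5, d'=31/10
row 2: denom=10−2·1/5=48/5; d'=(-21−2·31/10)/(48/5)=-17/6
back: M2=-17/6
back: M1=31/10−1/5·-17/6=11/3
M: M0=0, M1=11/3, M2=-17/6, M3=0
seg 0: a=4, c=M0/2=0, d=(M1−M0)/(6·3)=11/54, b=Δ0−h0·(2M0+M1)/6=-9/2
seg 1: a=-4, c=M1/2=11/6, d=(M2−M1)/(6·2)=-13/24, b=Δ1−h1·(2M1+M2)/6=1
seg 2: a=1, c=M2/2=-17/12, d=(M3−M2)/(6·3)=17/108, b=Δ2−h2·(2M2+M3)/6=11/6
t_q=9/4 → seg 0, τ=9/4; S=4+-9/2·τ+0·τ²+11/54·τ³=-487/128

  seg 0: a=4 b=-9/2 c=0 d=11/54
  seg 1: a=-4 b=1 c=11/6 d=-13/24
  seg 2: a=1 b=11/6 c=-17/12 d=17/108
S(9/4) = -487/128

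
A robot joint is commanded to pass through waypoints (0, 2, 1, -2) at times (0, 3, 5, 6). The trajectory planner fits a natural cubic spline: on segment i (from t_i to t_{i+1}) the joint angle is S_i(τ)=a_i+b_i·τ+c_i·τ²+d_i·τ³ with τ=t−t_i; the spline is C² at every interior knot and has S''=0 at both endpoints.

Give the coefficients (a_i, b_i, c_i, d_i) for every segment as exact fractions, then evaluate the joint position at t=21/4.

Δ: Δ0=2/3, Δ1=-1/2, Δ2=-3
row 1: diag=10, rhs=-7; c'=1/5, d'=-7/10
row 2: denom=6−2·1/5=28/5; d'=(-15−2·-7/10)/(28/5)=-17/7
back: M2=-17/7
back: M1=-7/10−1/5·-17/7=-3/14
M: M0=0, M1=-3/14, M2=-17/7, M3=0
seg 0: a=0, c=M0/2=0, d=(M1−M0)/(6·3)=-1/84, b=Δ0−h0·(2M0+M1)/6=65/84
seg 1: a=2, c=M1/2=-3/28, d=(M2−M1)/(6·2)=-31/168, b=Δ1−h1·(2M1+M2)/6=19/42
seg 2: a=1, c=M2/2=-17/14, d=(M3−M2)/(6·1)=17/42, b=Δ2−h2·(2M2+M3)/6=-46/21
t_q=21/4 → seg 2, τ=1/4; S=1+-46/21·τ+-17/14·τ²+17/42·τ³=49/128

  seg 0: a=0 b=65/84 c=0 d=-1/84
  seg 1: a=2 b=19/42 c=-3/28 d=-31/168
  seg 2: a=1 b=-46/21 c=-17/14 d=17/42
S(21/4) = 49/128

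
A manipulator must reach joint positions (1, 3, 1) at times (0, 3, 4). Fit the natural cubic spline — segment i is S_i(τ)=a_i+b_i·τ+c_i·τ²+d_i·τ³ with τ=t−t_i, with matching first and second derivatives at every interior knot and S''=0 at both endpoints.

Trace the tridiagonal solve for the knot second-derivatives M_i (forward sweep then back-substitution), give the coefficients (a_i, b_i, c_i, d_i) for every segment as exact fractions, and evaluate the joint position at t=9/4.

Δ: Δ0=2/3, Δ1=-2
row 1: diag=8, rhs=-16; c'=1/8, d'=-2
back: M1=-2
M: M0=0, M1=-2, M2=0
seg 0: a=1, c=M0/2=0, d=(M1−M0)/(6·3)=-1/9, b=Δ0−h0·(2M0+M1)/6=5/3
seg 1: a=3, c=M1/2=-1, d=(M2−M1)/(6·1)=1/3, b=Δ1−h1·(2M1+M2)/6=-4/3
t_q=9/4 → seg 0, τ=9/4; S=1+5/3·τ+0·τ²+-1/9·τ³=223/64

  seg 0: a=1 b=5/3 c=0 d=-1/9
  seg 1: a=3 b=-4/3 c=-1 d=1/3
S(9/4) = 223/64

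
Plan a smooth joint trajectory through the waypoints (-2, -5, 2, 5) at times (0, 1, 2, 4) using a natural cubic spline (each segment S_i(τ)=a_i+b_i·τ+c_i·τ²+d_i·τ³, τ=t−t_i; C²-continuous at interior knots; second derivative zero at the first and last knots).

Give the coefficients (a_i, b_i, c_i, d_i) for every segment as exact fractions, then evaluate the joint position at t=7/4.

  seg 0: a=-2 b=-269/46 c=0 d=131/46
  seg 1: a=-5 b=62/23 c=393/46 d=-195/46
  seg 2: a=2 b=325/46 c=-96/23 d=16/23
S(7/4) = 5/128

Δ: Δ0=-3, Δ1=7, Δ2=3/2
row 1: diag=4, rhs=60; c'=1/4, d'=15
row 2: denom=6−1·1/4=23/4; d'=(-33−1·15)/(23/4)=-192/23
back: M2=-192/23
back: M1=15−1/4·-192/23=393/23
M: M0=0, M1=393/23, M2=-192/23, M3=0
seg 0: a=-2, c=M0/2=0, d=(M1−M0)/(6·1)=131/46, b=Δ0−h0·(2M0+M1)/6=-269/46
seg 1: a=-5, c=M1/2=393/46, d=(M2−M1)/(6·1)=-195/46, b=Δ1−h1·(2M1+M2)/6=62/23
seg 2: a=2, c=M2/2=-96/23, d=(M3−M2)/(6·2)=16/23, b=Δ2−h2·(2M2+M3)/6=325/46
t_q=7/4 → seg 1, τ=3/4; S=-5+62/23·τ+393/46·τ²+-195/46·τ³=5/128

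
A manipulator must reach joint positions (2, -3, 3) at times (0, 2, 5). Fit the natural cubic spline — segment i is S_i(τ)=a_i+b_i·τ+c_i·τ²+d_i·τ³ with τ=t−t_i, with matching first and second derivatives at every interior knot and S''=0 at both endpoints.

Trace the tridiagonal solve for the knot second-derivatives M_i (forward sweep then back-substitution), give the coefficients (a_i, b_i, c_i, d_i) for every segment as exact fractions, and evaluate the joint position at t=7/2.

  seg 0: a=2 b=-17/5 c=0 d=9/40
  seg 1: a=-3 b=-7/10 c=27/20 d=-3/20
S(7/2) = -243/160

Δ: Δ0=-5/2, Δ1=2
row 1: diag=10, rhs=27; c'=3/10, d'=27/10
back: M1=27/10
M: M0=0, M1=27/10, M2=0
seg 0: a=2, c=M0/2=0, d=(M1−M0)/(6·2)=9/40, b=Δ0−h0·(2M0+M1)/6=-17/5
seg 1: a=-3, c=M1/2=27/20, d=(M2−M1)/(6·3)=-3/20, b=Δ1−h1·(2M1+M2)/6=-7/10
t_q=7/2 → seg 1, τ=3/2; S=-3+-7/10·τ+27/20·τ²+-3/20·τ³=-243/160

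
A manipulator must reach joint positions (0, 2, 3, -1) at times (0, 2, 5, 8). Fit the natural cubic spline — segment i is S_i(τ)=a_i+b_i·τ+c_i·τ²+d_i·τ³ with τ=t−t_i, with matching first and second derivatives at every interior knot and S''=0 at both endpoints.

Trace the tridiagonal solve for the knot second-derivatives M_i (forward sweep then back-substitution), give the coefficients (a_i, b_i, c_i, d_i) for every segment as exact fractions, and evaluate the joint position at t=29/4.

  seg 0: a=0 b=39/37 c=0 d=-1/74
  seg 1: a=2 b=33/37 c=-3/37 d=-35/999
  seg 2: a=3 b=-20/37 c=-44/111 d=44/999
S(29/4) = 165/592

Δ: Δ0=1, Δ1=1/3, Δ2=-4/3
row 1: diag=10, rhs=-4; c'=3/10, d'=-2/5
row 2: denom=12−3·3/10=111/10; d'=(-10−3·-2/5)/(111/10)=-88/111
back: M2=-88/111
back: M1=-2/5−3/10·-88/111=-6/37
M: M0=0, M1=-6/37, M2=-88/111, M3=0
seg 0: a=0, c=M0/2=0, d=(M1−M0)/(6·2)=-1/74, b=Δ0−h0·(2M0+M1)/6=39/37
seg 1: a=2, c=M1/2=-3/37, d=(M2−M1)/(6·3)=-35/999, b=Δ1−h1·(2M1+M2)/6=33/37
seg 2: a=3, c=M2/2=-44/111, d=(M3−M2)/(6·3)=44/999, b=Δ2−h2·(2M2+M3)/6=-20/37
t_q=29/4 → seg 2, τ=9/4; S=3+-20/37·τ+-44/111·τ²+44/999·τ³=165/592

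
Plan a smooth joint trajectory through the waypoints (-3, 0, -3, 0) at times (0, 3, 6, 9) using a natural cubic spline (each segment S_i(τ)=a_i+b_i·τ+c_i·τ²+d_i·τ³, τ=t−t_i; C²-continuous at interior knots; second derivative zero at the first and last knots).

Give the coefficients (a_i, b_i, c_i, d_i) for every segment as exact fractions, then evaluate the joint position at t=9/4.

  seg 0: a=-3 b=5/3 c=0 d=-2/27
  seg 1: a=0 b=-1/3 c=-2/3 d=4/27
  seg 2: a=-3 b=-1/3 c=2/3 d=-2/27
S(9/4) = -3/32

Δ: Δ0=1, Δ1=-1, Δ2=1
row 1: diag=12, rhs=-12; c'=1/4, d'=-1
row 2: denom=12−3·1/4=45/4; d'=(12−3·-1)/(45/4)=4/3
back: M2=4/3
back: M1=-1−1/4·4/3=-4/3
M: M0=0, M1=-4/3, M2=4/3, M3=0
seg 0: a=-3, c=M0/2=0, d=(M1−M0)/(6·3)=-2/27, b=Δ0−h0·(2M0+M1)/6=5/3
seg 1: a=0, c=M1/2=-2/3, d=(M2−M1)/(6·3)=4/27, b=Δ1−h1·(2M1+M2)/6=-1/3
seg 2: a=-3, c=M2/2=2/3, d=(M3−M2)/(6·3)=-2/27, b=Δ2−h2·(2M2+M3)/6=-1/3
t_q=9/4 → seg 0, τ=9/4; S=-3+5/3·τ+0·τ²+-2/27·τ³=-3/32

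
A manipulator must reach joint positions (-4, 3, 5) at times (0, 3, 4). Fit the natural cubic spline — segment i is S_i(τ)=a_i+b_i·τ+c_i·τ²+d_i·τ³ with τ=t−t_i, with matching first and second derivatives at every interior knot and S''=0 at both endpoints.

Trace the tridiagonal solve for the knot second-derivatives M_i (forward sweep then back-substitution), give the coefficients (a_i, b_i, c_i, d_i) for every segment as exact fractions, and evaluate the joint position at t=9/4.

  seg 0: a=-4 b=59/24 c=0 d=-1/72
  seg 1: a=3 b=25/12 c=-1/8 d=1/24
S(9/4) = 703/512

Δ: Δ0=7/3, Δ1=2
row 1: diag=8, rhs=-2; c'=1/8, d'=-1/4
back: M1=-1/4
M: M0=0, M1=-1/4, M2=0
seg 0: a=-4, c=M0/2=0, d=(M1−M0)/(6·3)=-1/72, b=Δ0−h0·(2M0+M1)/6=59/24
seg 1: a=3, c=M1/2=-1/8, d=(M2−M1)/(6·1)=1/24, b=Δ1−h1·(2M1+M2)/6=25/12
t_q=9/4 → seg 0, τ=9/4; S=-4+59/24·τ+0·τ²+-1/72·τ³=703/512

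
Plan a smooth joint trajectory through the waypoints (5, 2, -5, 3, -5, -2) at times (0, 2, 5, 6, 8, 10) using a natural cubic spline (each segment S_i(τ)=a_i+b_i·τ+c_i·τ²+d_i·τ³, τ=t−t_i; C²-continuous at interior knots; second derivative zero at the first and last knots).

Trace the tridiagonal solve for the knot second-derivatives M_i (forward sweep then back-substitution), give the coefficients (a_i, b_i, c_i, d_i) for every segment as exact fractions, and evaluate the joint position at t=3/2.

  seg 0: a=5 b=-467/2283 c=0 d=-5915/18264
  seg 1: a=2 b=-18679/4566 c=-5915/3044 d=23095/27396
  seg 2: a=-5 b=64027/9132 c=4295/761 d=-42511/9132
  seg 3: a=3 b=19787/4566 c=-25331/3044 d=18971/9132
  seg 4: a=-5 b=-18373/4566 c=12611/3044 d=-12611/18264
S(3/2) = 175341/48704

Δ: Δ0=-3/2, Δ1=-7/3, Δ2=8, Δ3=-4, Δ4=3/2
row 1: diag=10, rhs=-5; c'=3/10, d'=-1/2
row 2: denom=8−3·3/10=71/10; d'=(62−3·-1/2)/(71/10)=635/71
row 3: denom=6−1·10/71=416/71; d'=(-72−1·635/71)/(416/71)=-5747/416
row 4: denom=8−2·71/208=761/104; d'=(33−2·-5747/416)/(761/104)=12611/1522
back: M4=12611/1522
back: M3=-5747/416−71/208·12611/1522=-25331/1522
back: M2=635/71−10/71·-25331/1522=8590/761
back: M1=-1/2−3/10·8590/761=-5915/1522
M: M0=0, M1=-5915/1522, M2=8590/761, M3=-25331/1522, M4=12611/1522, M5=0
seg 0: a=5, c=M0/2=0, d=(M1−M0)/(6·2)=-5915/18264, b=Δ0−h0·(2M0+M1)/6=-467/2283
seg 1: a=2, c=M1/2=-5915/3044, d=(M2−M1)/(6·3)=23095/27396, b=Δ1−h1·(2M1+M2)/6=-18679/4566
seg 2: a=-5, c=M2/2=4295/761, d=(M3−M2)/(6·1)=-42511/9132, b=Δ2−h2·(2M2+M3)/6=64027/9132
seg 3: a=3, c=M3/2=-25331/3044, d=(M4−M3)/(6·2)=18971/9132, b=Δ3−h3·(2M3+M4)/6=19787/4566
seg 4: a=-5, c=M4/2=12611/3044, d=(M5−M4)/(6·2)=-12611/18264, b=Δ4−h4·(2M4+M5)/6=-18373/4566
t_q=3/2 → seg 0, τ=3/2; S=5+-467/2283·τ+0·τ²+-5915/18264·τ³=175341/48704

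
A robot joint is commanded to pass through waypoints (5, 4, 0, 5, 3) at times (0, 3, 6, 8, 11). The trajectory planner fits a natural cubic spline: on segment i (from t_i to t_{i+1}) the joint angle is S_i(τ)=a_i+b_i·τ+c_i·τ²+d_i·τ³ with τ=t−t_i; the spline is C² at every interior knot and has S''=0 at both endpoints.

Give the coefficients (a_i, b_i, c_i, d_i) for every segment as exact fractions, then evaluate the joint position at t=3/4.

  seg 0: a=5 b=56/177 c=0 d=-115/1593
  seg 1: a=4 b=-289/177 c=-115/177 d=398/1593
  seg 2: a=0 b=215/177 c=283/177 d=-677/1416
  seg 3: a=5 b=221/118 c=-899/708 d=899/6372
S(3/4) = 19661/3776

Δ: Δ0=-1/3, Δ1=-4/3, Δ2=5/2, Δ3=-2/3
row 1: diag=12, rhs=-6; c'=1/4, d'=-1/2
row 2: denom=10−3·1/4=37/4; d'=(23−3·-1/2)/(37/4)=98/37
row 3: denom=10−2·8/37=354/37; d'=(-19−2·98/37)/(354/37)=-899/354
back: M3=-899/354
back: M2=98/37−8/37·-899/354=566/177
back: M1=-1/2−1/4·566/177=-230/177
M: M0=0, M1=-230/177, M2=566/177, M3=-899/354, M4=0
seg 0: a=5, c=M0/2=0, d=(M1−M0)/(6·3)=-115/1593, b=Δ0−h0·(2M0+M1)/6=56/177
seg 1: a=4, c=M1/2=-115/177, d=(M2−M1)/(6·3)=398/1593, b=Δ1−h1·(2M1+M2)/6=-289/177
seg 2: a=0, c=M2/2=283/177, d=(M3−M2)/(6·2)=-677/1416, b=Δ2−h2·(2M2+M3)/6=215/177
seg 3: a=5, c=M3/2=-899/708, d=(M4−M3)/(6·3)=899/6372, b=Δ3−h3·(2M3+M4)/6=221/118
t_q=3/4 → seg 0, τ=3/4; S=5+56/177·τ+0·τ²+-115/1593·τ³=19661/3776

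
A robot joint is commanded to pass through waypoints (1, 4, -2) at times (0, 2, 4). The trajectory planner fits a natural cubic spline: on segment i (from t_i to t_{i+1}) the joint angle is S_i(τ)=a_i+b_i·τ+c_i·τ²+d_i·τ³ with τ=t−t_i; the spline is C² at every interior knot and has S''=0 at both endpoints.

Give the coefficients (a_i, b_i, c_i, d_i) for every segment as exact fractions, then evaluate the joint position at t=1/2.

Δ: Δ0=3/2, Δ1=-3
row 1: diag=8, rhs=-27; c'=1/4, d'=-27/8
back: M1=-27/8
M: M0=0, M1=-27/8, M2=0
seg 0: a=1, c=M0/2=0, d=(M1−M0)/(6·2)=-9/32, b=Δ0−h0·(2M0+M1)/6=21/8
seg 1: a=4, c=M1/2=-27/16, d=(M2−M1)/(6·2)=9/32, b=Δ1−h1·(2M1+M2)/6=-3/4
t_q=1/2 → seg 0, τ=1/2; S=1+21/8·τ+0·τ²+-9/32·τ³=583/256

  seg 0: a=1 b=21/8 c=0 d=-9/32
  seg 1: a=4 b=-3/4 c=-27/16 d=9/32
S(1/2) = 583/256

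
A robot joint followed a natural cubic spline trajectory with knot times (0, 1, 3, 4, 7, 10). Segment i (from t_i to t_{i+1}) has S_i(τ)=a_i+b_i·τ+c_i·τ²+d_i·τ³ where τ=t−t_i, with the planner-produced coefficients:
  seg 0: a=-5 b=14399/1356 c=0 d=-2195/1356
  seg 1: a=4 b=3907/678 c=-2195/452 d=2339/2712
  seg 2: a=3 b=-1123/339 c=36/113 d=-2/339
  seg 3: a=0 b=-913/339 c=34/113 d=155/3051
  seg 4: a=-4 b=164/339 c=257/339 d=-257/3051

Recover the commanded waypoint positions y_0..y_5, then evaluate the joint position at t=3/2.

y_0 = S_0(0) = a_0 = -5
y_1 = S_1(0) = a_1 = 4
y_2 = S_2(0) = a_2 = 3
y_3 = S_3(0) = a_3 = 0
y_4 = S_4(0) = a_4 = -4
y_5 = S_4(3) = 2
t_q=3/2 is in segment 1 (τ=1/2); S_1(τ)=41765/7232

y_0=-5 y_1=4 y_2=3 y_3=0 y_4=-4 y_5=2
S(3/2) = 41765/7232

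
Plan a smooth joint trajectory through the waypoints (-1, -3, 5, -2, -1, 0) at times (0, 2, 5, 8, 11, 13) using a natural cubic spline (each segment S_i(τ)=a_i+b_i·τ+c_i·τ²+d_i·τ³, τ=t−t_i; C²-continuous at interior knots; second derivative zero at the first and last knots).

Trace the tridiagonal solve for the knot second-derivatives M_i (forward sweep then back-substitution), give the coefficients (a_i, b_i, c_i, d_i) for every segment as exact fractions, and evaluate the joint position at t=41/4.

Δ: Δ0=-1, Δ1=8/3, Δ2=-7/3, Δ3=1/3, Δ4=1/2
row 1: diag=10, rhs=22; c'=3/10, d'=11/5
row 2: denom=12−3·3/10=111/10; d'=(-30−3·11/5)/(111/10)=-122/37
row 3: denom=12−3·10/37=414/37; d'=(16−3·-122/37)/(414/37)=479/207
row 4: denom=10−3·37/138=423/46; d'=(1−3·479/207)/(423/46)=-820/1269
back: M4=-820/1269
back: M3=479/207−37/138·-820/1269=9469/3807
back: M2=-122/37−10/37·9469/3807=-15112/3807
back: M1=11/5−3/10·-15112/3807=4303/1269
M: M0=0, M1=4303/1269, M2=-15112/3807, M3=9469/3807, M4=-820/1269, M5=0
seg 0: a=-1, c=M0/2=0, d=(M1−M0)/(6·2)=4303/15228, b=Δ0−h0·(2M0+M1)/6=-8110/3807
seg 1: a=-3, c=M1/2=4303/2538, d=(M2−M1)/(6·3)=-28021/68526, b=Δ1−h1·(2M1+M2)/6=4799/3807
seg 2: a=5, c=M2/2=-7556/3807, d=(M3−M2)/(6·3)=523/1458, b=Δ2−h2·(2M2+M3)/6=2989/7614
seg 3: a=-2, c=M3/2=9469/7614, d=(M4−M3)/(6·3)=-11929/68526, b=Δ3−h3·(2M3+M4)/6=-6970/3807
seg 4: a=-1, c=M4/2=-410/1269, d=(M5−M4)/(6·2)=205/3807, b=Δ4−h4·(2M4+M5)/6=7087/7614
t_q=41/4 → seg 3, τ=9/4; S=-2+-6970/3807·τ+9469/7614·τ²+-11929/68526·τ³=-97805/54144

  seg 0: a=-1 b=-8110/3807 c=0 d=4303/15228
  seg 1: a=-3 b=4799/3807 c=4303/2538 d=-28021/68526
  seg 2: a=5 b=2989/7614 c=-7556/3807 d=523/1458
  seg 3: a=-2 b=-6970/3807 c=9469/7614 d=-11929/68526
  seg 4: a=-1 b=7087/7614 c=-410/1269 d=205/3807
S(41/4) = -97805/54144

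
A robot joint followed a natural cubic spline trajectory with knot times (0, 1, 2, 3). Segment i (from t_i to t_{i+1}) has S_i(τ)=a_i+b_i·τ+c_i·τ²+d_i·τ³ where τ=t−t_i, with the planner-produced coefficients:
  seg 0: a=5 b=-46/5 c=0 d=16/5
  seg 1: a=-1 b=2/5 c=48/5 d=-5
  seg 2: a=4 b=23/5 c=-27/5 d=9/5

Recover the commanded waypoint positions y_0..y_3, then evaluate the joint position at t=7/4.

y_0 = S_0(0) = a_0 = 5
y_1 = S_1(0) = a_1 = -1
y_2 = S_2(0) = a_2 = 4
y_3 = S_2(1) = 5
t_q=7/4 is in segment 1 (τ=3/4); S_1(τ)=829/320

y_0=5 y_1=-1 y_2=4 y_3=5
S(7/4) = 829/320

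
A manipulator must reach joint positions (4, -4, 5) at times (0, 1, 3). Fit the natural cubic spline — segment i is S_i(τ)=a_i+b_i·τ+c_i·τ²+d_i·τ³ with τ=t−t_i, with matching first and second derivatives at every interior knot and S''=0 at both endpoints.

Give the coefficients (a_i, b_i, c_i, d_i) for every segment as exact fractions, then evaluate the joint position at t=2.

Δ: Δ0=-8, Δ1=9/2
row 1: diag=6, rhs=75; c'=1/3, d'=25/2
back: M1=25/2
M: M0=0, M1=25/2, M2=0
seg 0: a=4, c=M0/2=0, d=(M1−M0)/(6·1)=25/12, b=Δ0−h0·(2M0+M1)/6=-121/12
seg 1: a=-4, c=M1/2=25/4, d=(M2−M1)/(6·2)=-25/24, b=Δ1−h1·(2M1+M2)/6=-23/6
t_q=2 → seg 1, τ=1; S=-4+-23/6·τ+25/4·τ²+-25/24·τ³=-21/8

  seg 0: a=4 b=-121/12 c=0 d=25/12
  seg 1: a=-4 b=-23/6 c=25/4 d=-25/24
S(2) = -21/8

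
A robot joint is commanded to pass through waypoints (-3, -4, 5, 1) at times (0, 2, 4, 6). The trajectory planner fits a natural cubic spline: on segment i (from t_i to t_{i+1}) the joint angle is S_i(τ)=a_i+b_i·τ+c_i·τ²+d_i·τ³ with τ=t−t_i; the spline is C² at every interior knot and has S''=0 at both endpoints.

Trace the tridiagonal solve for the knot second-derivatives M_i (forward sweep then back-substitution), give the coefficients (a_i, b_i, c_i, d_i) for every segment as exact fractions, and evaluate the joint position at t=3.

Δ: Δ0=-1/2, Δ1=9/2, Δ2=-2
row 1: diag=8, rhs=30; c'=1/4, d'=15/4
row 2: denom=8−2·1/4=15/2; d'=(-39−2·15/4)/(15/2)=-31/5
back: M2=-31/5
back: M1=15/4−1/4·-31/5=53/10
M: M0=0, M1=53/10, M2=-31/5, M3=0
seg 0: a=-3, c=M0/2=0, d=(M1−M0)/(6·2)=53/120, b=Δ0−h0·(2M0+M1)/6=-34/15
seg 1: a=-4, c=M1/2=53/20, d=(M2−M1)/(6·2)=-23/24, b=Δ1−h1·(2M1+M2)/6=91/30
seg 2: a=5, c=M2/2=-31/10, d=(M3−M2)/(6·2)=31/60, b=Δ2−h2·(2M2+M3)/6=32/15
t_q=3 → seg 1, τ=1; S=-4+91/30·τ+53/20·τ²+-23/24·τ³=29/40

  seg 0: a=-3 b=-34/15 c=0 d=53/120
  seg 1: a=-4 b=91/30 c=53/20 d=-23/24
  seg 2: a=5 b=32/15 c=-31/10 d=31/60
S(3) = 29/40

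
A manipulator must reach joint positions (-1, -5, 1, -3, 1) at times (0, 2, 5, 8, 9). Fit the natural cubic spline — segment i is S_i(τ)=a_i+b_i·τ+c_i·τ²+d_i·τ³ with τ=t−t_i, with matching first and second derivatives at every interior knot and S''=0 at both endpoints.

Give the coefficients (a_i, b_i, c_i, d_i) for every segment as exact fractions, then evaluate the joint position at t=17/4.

  seg 0: a=-1 b=-182/57 c=0 d=17/57
  seg 1: a=-5 b=22/57 c=34/19 d=-214/513
  seg 2: a=1 b=-8/57 c=-112/57 d=268/513
  seg 3: a=-3 b=124/57 c=52/19 d=-52/57
S(17/4) = 107/608

Δ: Δ0=-2, Δ1=2, Δ2=-4/3, Δ3=4
row 1: diag=10, rhs=24; c'=3/10, d'=12/5
row 2: denom=12−3·3/10=111/10; d'=(-20−3·12/5)/(111/10)=-272/111
row 3: denom=8−3·10/37=266/37; d'=(32−3·-272/111)/(266/37)=104/19
back: M3=104/19
back: M2=-272/111−10/37·104/19=-224/57
back: M1=12/5−3/10·-224/57=68/19
M: M0=0, M1=68/19, M2=-224/57, M3=104/19, M4=0
seg 0: a=-1, c=M0/2=0, d=(M1−M0)/(6·2)=17/57, b=Δ0−h0·(2M0+M1)/6=-182/57
seg 1: a=-5, c=M1/2=34/19, d=(M2−M1)/(6·3)=-214/513, b=Δ1−h1·(2M1+M2)/6=22/57
seg 2: a=1, c=M2/2=-112/57, d=(M3−M2)/(6·3)=268/513, b=Δ2−h2·(2M2+M3)/6=-8/57
seg 3: a=-3, c=M3/2=52/19, d=(M4−M3)/(6·1)=-52/57, b=Δ3−h3·(2M3+M4)/6=124/57
t_q=17/4 → seg 1, τ=9/4; S=-5+22/57·τ+34/19·τ²+-214/513·τ³=107/608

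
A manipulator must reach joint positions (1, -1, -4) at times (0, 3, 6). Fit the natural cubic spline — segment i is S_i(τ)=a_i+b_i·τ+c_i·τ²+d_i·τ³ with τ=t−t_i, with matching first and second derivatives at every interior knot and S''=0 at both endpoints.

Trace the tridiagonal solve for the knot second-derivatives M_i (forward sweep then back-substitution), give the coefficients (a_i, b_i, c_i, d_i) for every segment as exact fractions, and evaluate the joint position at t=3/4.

  seg 0: a=1 b=-7/12 c=0 d=-1/108
  seg 1: a=-1 b=-5/6 c=-1/12 d=1/108
S(3/4) = 143/256

Δ: Δ0=-2/3, Δ1=-1
row 1: diag=12, rhs=-2; c'=1/4, d'=-1/6
back: M1=-1/6
M: M0=0, M1=-1/6, M2=0
seg 0: a=1, c=M0/2=0, d=(M1−M0)/(6·3)=-1/108, b=Δ0−h0·(2M0+M1)/6=-7/12
seg 1: a=-1, c=M1/2=-1/12, d=(M2−M1)/(6·3)=1/108, b=Δ1−h1·(2M1+M2)/6=-5/6
t_q=3/4 → seg 0, τ=3/4; S=1+-7/12·τ+0·τ²+-1/108·τ³=143/256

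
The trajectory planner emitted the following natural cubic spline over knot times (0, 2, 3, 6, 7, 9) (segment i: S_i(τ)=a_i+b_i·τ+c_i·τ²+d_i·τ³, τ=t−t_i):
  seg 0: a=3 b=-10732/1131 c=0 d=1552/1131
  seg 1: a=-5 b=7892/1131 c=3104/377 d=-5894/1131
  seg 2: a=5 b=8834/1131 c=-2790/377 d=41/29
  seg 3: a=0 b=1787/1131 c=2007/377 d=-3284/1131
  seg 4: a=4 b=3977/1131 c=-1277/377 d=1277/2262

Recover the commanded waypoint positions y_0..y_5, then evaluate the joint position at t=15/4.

y_0=3 y_1=-5 y_2=5 y_3=0 y_4=4 y_5=2
S(15/4) = 175935/24128

y_0 = S_0(0) = a_0 = 3
y_1 = S_1(0) = a_1 = -5
y_2 = S_2(0) = a_2 = 5
y_3 = S_3(0) = a_3 = 0
y_4 = S_4(0) = a_4 = 4
y_5 = S_4(2) = 2
t_q=15/4 is in segment 2 (τ=3/4); S_2(τ)=175935/24128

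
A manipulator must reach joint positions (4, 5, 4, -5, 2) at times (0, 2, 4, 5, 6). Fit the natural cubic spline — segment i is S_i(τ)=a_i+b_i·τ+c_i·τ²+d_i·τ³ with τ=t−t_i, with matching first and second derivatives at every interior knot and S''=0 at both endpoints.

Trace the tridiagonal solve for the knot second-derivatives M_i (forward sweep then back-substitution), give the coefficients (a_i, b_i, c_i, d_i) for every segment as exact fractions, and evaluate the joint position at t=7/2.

  seg 0: a=4 b=-5/12 c=0 d=11/48
  seg 1: a=5 b=7/3 c=11/8 d=-67/48
  seg 2: a=4 b=-107/12 c=-7 d=83/12
  seg 3: a=-5 b=-13/6 c=55/4 d=-55/12
S(7/2) = 881/128

Δ: Δ0=1/2, Δ1=-1/2, Δ2=-9, Δ3=7
row 1: diag=8, rhs=-6; c'=1/4, d'=-3/4
row 2: denom=6−2·1/4=11/2; d'=(-51−2·-3/4)/(11/2)=-9
row 3: denom=4−1·2/11=42/11; d'=(96−1·-9)/(42/11)=55/2
back: M3=55/2
back: M2=-9−2/11·55/2=-14
back: M1=-3/4−1/4·-14=11/4
M: M0=0, M1=11/4, M2=-14, M3=55/2, M4=0
seg 0: a=4, c=M0/2=0, d=(M1−M0)/(6·2)=11/48, b=Δ0−h0·(2M0+M1)/6=-5/12
seg 1: a=5, c=M1/2=11/8, d=(M2−M1)/(6·2)=-67/48, b=Δ1−h1·(2M1+M2)/6=7/3
seg 2: a=4, c=M2/2=-7, d=(M3−M2)/(6·1)=83/12, b=Δ2−h2·(2M2+M3)/6=-107/12
seg 3: a=-5, c=M3/2=55/4, d=(M4−M3)/(6·1)=-55/12, b=Δ3−h3·(2M3+M4)/6=-13/6
t_q=7/2 → seg 1, τ=3/2; S=5+7/3·τ+11/8·τ²+-67/48·τ³=881/128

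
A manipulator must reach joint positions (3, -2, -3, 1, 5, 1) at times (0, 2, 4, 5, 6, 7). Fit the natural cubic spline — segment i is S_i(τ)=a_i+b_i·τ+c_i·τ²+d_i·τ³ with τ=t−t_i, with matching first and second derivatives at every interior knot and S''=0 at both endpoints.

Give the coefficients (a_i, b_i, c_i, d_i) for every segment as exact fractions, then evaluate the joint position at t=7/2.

  seg 0: a=3 b=-419/157 c=0 d=53/1256
  seg 1: a=-2 b=-679/314 c=159/628 d=363/1256
  seg 2: a=-3 b=364/157 c=312/157 d=-48/157
  seg 3: a=1 b=844/157 c=168/157 d=-384/157
  seg 4: a=5 b=28/157 c=-984/157 d=328/157
S(7/2) = -37163/10048

Δ: Δ0=-5/2, Δ1=-1/2, Δ2=4, Δ3=4, Δ4=-4
row 1: diag=8, rhs=12; c'=1/4, d'=3/2
row 2: denom=6−2·1/4=11/2; d'=(27−2·3/2)/(11/2)=48/11
row 3: denom=4−1·2/11=42/11; d'=(0−1·48/11)/(42/11)=-8/7
row 4: denom=4−1·11/42=157/42; d'=(-48−1·-8/7)/(157/42)=-1968/157
back: M4=-1968/157
back: M3=-8/7−11/42·-1968/157=336/157
back: M2=48/11−2/11·336/157=624/157
back: M1=3/2−1/4·624/157=159/314
M: M0=0, M1=159/314, M2=624/157, M3=336/157, M4=-1968/157, M5=0
seg 0: a=3, c=M0/2=0, d=(M1−M0)/(6·2)=53/1256, b=Δ0−h0·(2M0+M1)/6=-419/157
seg 1: a=-2, c=M1/2=159/628, d=(M2−M1)/(6·2)=363/1256, b=Δ1−h1·(2M1+M2)/6=-679/314
seg 2: a=-3, c=M2/2=312/157, d=(M3−M2)/(6·1)=-48/157, b=Δ2−h2·(2M2+M3)/6=364/157
seg 3: a=1, c=M3/2=168/157, d=(M4−M3)/(6·1)=-384/157, b=Δ3−h3·(2M3+M4)/6=844/157
seg 4: a=5, c=M4/2=-984/157, d=(M5−M4)/(6·1)=328/157, b=Δ4−h4·(2M4+M5)/6=28/157
t_q=7/2 → seg 1, τ=3/2; S=-2+-679/314·τ+159/628·τ²+363/1256·τ³=-37163/10048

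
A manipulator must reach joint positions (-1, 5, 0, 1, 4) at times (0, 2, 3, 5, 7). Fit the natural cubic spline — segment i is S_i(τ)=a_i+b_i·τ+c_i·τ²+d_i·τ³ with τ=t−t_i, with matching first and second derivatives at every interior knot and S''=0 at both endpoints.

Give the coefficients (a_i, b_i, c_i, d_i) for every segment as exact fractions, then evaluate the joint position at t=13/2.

Δ: Δ0=3, Δ1=-5, Δ2=1/2, Δ3=3/2
row 1: diag=6, rhs=-48; c'=1/6, d'=-8
row 2: denom=6−1·1/6=35/6; d'=(33−1·-8)/(35/6)=246/35
row 3: denom=8−2·12/35=256/35; d'=(6−2·246/35)/(256/35)=-141/128
back: M3=-141/128
back: M2=246/35−12/35·-141/128=237/32
back: M1=-8−1/6·237/32=-591/64
M: M0=0, M1=-591/64, M2=237/32, M3=-141/128, M4=0
seg 0: a=-1, c=M0/2=0, d=(M1−M0)/(6·2)=-197/256, b=Δ0−h0·(2M0+M1)/6=389/64
seg 1: a=5, c=M1/2=-591/128, d=(M2−M1)/(6·1)=355/128, b=Δ1−h1·(2M1+M2)/6=-101/32
seg 2: a=0, c=M2/2=237/64, d=(M3−M2)/(6·2)=-363/512, b=Δ2−h2·(2M2+M3)/6=-521/128
seg 3: a=1, c=M3/2=-141/256, d=(M4−M3)/(6·2)=47/512, b=Δ3−h3·(2M3+M4)/6=143/64
t_q=13/2 → seg 3, τ=3/2; S=1+143/64·τ+-141/256·τ²+47/512·τ³=14017/4096

  seg 0: a=-1 b=389/64 c=0 d=-197/256
  seg 1: a=5 b=-101/32 c=-591/128 d=355/128
  seg 2: a=0 b=-521/128 c=237/64 d=-363/512
  seg 3: a=1 b=143/64 c=-141/256 d=47/512
S(13/2) = 14017/4096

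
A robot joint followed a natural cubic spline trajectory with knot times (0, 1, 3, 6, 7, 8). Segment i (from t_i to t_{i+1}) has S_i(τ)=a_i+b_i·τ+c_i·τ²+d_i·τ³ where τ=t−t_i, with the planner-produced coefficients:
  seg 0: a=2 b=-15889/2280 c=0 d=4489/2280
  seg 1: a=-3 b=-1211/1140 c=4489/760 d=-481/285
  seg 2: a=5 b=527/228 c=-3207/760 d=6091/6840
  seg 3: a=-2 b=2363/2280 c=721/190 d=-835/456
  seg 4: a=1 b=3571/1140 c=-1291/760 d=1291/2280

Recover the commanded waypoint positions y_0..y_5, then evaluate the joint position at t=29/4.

y_0 = S_0(0) = a_0 = 2
y_1 = S_1(0) = a_1 = -3
y_2 = S_2(0) = a_2 = 5
y_3 = S_3(0) = a_3 = -2
y_4 = S_4(0) = a_4 = 1
y_5 = S_4(1) = 3
t_q=29/4 is in segment 4 (τ=1/4); S_4(τ)=81997/48640

y_0=2 y_1=-3 y_2=5 y_3=-2 y_4=1 y_5=3
S(29/4) = 81997/48640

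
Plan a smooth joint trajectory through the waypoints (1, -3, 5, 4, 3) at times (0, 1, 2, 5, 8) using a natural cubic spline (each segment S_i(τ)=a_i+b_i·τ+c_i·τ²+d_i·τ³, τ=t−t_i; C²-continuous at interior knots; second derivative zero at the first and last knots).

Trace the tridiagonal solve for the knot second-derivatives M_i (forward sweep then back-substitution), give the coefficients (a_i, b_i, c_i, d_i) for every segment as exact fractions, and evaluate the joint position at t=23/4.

  seg 0: a=1 b=-311/42 c=0 d=143/42
  seg 1: a=-3 b=59/21 c=143/14 d=-211/42
  seg 2: a=5 b=49/6 c=-34/7 d=85/126
  seg 3: a=4 b=-58/21 c=17/14 d=-17/126
S(23/4) = 327/128

Δ: Δ0=-4, Δ1=8, Δ2=-1/3, Δ3=-1/3
row 1: diag=4, rhs=72; c'=1/4, d'=18
row 2: denom=8−1·1/4=31/4; d'=(-50−1·18)/(31/4)=-272/31
row 3: denom=12−3·12/31=336/31; d'=(0−3·-272/31)/(336/31)=17/7
back: M3=17/7
back: M2=-272/31−12/31·17/7=-68/7
back: M1=18−1/4·-68/7=143/7
M: M0=0, M1=143/7, M2=-68/7, M3=17/7, M4=0
seg 0: a=1, c=M0/2=0, d=(M1−M0)/(6·1)=143/42, b=Δ0−h0·(2M0+M1)/6=-311/42
seg 1: a=-3, c=M1/2=143/14, d=(M2−M1)/(6·1)=-211/42, b=Δ1−h1·(2M1+M2)/6=59/21
seg 2: a=5, c=M2/2=-34/7, d=(M3−M2)/(6·3)=85/126, b=Δ2−h2·(2M2+M3)/6=49/6
seg 3: a=4, c=M3/2=17/14, d=(M4−M3)/(6·3)=-17/126, b=Δ3−h3·(2M3+M4)/6=-58/21
t_q=23/4 → seg 3, τ=3/4; S=4+-58/21·τ+17/14·τ²+-17/126·τ³=327/128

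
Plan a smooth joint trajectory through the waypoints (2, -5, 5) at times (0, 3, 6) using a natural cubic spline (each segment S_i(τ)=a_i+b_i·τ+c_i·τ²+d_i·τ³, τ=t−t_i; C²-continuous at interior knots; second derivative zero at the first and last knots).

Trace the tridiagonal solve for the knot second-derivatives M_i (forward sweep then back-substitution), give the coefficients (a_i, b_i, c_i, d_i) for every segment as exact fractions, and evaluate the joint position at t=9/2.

  seg 0: a=2 b=-15/4 c=0 d=17/108
  seg 1: a=-5 b=1/2 c=17/12 d=-17/108
S(9/2) = -51/32

Δ: Δ0=-7/3, Δ1=10/3
row 1: diag=12, rhs=34; c'=1/4, d'=17/6
back: M1=17/6
M: M0=0, M1=17/6, M2=0
seg 0: a=2, c=M0/2=0, d=(M1−M0)/(6·3)=17/108, b=Δ0−h0·(2M0+M1)/6=-15/4
seg 1: a=-5, c=M1/2=17/12, d=(M2−M1)/(6·3)=-17/108, b=Δ1−h1·(2M1+M2)/6=1/2
t_q=9/2 → seg 1, τ=3/2; S=-5+1/2·τ+17/12·τ²+-17/108·τ³=-51/32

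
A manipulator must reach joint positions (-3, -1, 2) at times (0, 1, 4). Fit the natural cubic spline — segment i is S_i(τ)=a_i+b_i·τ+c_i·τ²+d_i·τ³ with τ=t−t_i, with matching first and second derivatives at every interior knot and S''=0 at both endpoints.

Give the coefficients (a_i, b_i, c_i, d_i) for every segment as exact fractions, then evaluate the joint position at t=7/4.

Δ: Δ0=2, Δ1=1
row 1: diag=8, rhs=-6; c'=3/8, d'=-3/4
back: M1=-3/4
M: M0=0, M1=-3/4, M2=0
seg 0: a=-3, c=M0/2=0, d=(M1−M0)/(6·1)=-1/8, b=Δ0−h0·(2M0+M1)/6=17/8
seg 1: a=-1, c=M1/2=-3/8, d=(M2−M1)/(6·3)=1/24, b=Δ1−h1·(2M1+M2)/6=7/4
t_q=7/4 → seg 1, τ=3/4; S=-1+7/4·τ+-3/8·τ²+1/24·τ³=61/512

  seg 0: a=-3 b=17/8 c=0 d=-1/8
  seg 1: a=-1 b=7/4 c=-3/8 d=1/24
S(7/4) = 61/512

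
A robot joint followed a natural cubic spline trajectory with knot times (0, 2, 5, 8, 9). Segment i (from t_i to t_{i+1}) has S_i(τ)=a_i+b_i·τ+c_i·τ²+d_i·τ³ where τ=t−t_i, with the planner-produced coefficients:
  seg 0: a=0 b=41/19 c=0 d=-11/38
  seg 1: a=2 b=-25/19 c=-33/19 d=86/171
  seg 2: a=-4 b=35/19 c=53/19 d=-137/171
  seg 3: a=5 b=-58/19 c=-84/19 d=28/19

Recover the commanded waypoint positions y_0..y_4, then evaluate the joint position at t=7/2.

y_0=0 y_1=2 y_2=-4 y_3=5 y_4=-1
S(7/2) = -83/38

y_0 = S_0(0) = a_0 = 0
y_1 = S_1(0) = a_1 = 2
y_2 = S_2(0) = a_2 = -4
y_3 = S_3(0) = a_3 = 5
y_4 = S_3(1) = -1
t_q=7/2 is in segment 1 (τ=3/2); S_1(τ)=-83/38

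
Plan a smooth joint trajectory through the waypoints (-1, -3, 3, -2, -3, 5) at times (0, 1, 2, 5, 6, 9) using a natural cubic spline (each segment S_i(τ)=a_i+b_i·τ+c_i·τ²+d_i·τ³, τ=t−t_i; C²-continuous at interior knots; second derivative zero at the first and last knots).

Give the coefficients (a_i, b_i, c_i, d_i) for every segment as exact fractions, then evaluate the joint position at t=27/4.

  seg 0: a=-1 b=-7274/1665 c=0 d=3944/1665
  seg 1: a=-3 b=4558/1665 c=3944/555 d=-1280/333
  seg 2: a=3 b=9022/1665 c=-2456/555 d=10307/14985
  seg 3: a=-2 b=-853/333 c=2939/1665 d=-113/555
  seg 4: a=-3 b=596/1665 c=1922/1665 d=-1922/14985
S(27/4) = -12647/5920

Δ: Δ0=-2, Δ1=6, Δ2=-5/3, Δ3=-1, Δ4=8/3
row 1: diag=4, rhs=48; c'=1/4, d'=12
row 2: denom=8−1·1/4=31/4; d'=(-46−1·12)/(31/4)=-232/31
row 3: denom=8−3·12/31=212/31; d'=(4−3·-232/31)/(212/31)=205/53
row 4: denom=8−1·31/212=1665/212; d'=(22−1·205/53)/(1665/212)=3844/1665
back: M4=3844/1665
back: M3=205/53−31/212·3844/1665=5878/1665
back: M2=-232/31−12/31·5878/1665=-4912/555
back: M1=12−1/4·-4912/555=7888/555
M: M0=0, M1=7888/555, M2=-4912/555, M3=5878/1665, M4=3844/1665, M5=0
seg 0: a=-1, c=M0/2=0, d=(M1−M0)/(6·1)=3944/1665, b=Δ0−h0·(2M0+M1)/6=-7274/1665
seg 1: a=-3, c=M1/2=3944/555, d=(M2−M1)/(6·1)=-1280/333, b=Δ1−h1·(2M1+M2)/6=4558/1665
seg 2: a=3, c=M2/2=-2456/555, d=(M3−M2)/(6·3)=10307/14985, b=Δ2−h2·(2M2+M3)/6=9022/1665
seg 3: a=-2, c=M3/2=2939/1665, d=(M4−M3)/(6·1)=-113/555, b=Δ3−h3·(2M3+M4)/6=-853/333
seg 4: a=-3, c=M4/2=1922/1665, d=(M5−M4)/(6·3)=-1922/14985, b=Δ4−h4·(2M4+M5)/6=596/1665
t_q=27/4 → seg 4, τ=3/4; S=-3+596/1665·τ+1922/1665·τ²+-1922/14985·τ³=-12647/5920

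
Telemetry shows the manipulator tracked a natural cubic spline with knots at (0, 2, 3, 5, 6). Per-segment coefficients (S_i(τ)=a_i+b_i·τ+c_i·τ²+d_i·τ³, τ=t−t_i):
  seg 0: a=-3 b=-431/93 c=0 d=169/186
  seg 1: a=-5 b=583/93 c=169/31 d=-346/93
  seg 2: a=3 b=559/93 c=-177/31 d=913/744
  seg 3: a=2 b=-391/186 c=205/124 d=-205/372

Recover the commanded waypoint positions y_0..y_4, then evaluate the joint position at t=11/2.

y_0=-3 y_1=-5 y_2=3 y_3=2 y_4=1
S(11/2) = 1283/992

y_0 = S_0(0) = a_0 = -3
y_1 = S_1(0) = a_1 = -5
y_2 = S_2(0) = a_2 = 3
y_3 = S_3(0) = a_3 = 2
y_4 = S_3(1) = 1
t_q=11/2 is in segment 3 (τ=1/2); S_3(τ)=1283/992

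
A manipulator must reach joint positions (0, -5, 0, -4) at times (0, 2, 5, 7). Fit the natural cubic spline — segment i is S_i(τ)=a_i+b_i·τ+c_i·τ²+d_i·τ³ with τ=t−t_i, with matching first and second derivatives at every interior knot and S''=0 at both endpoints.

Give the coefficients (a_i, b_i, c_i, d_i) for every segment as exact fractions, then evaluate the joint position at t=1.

  seg 0: a=0 b=-1997/546 c=0 d=79/273
  seg 1: a=-5 b=-101/546 c=158/91 d=-47/126
  seg 2: a=0 b=44/273 c=-295/182 d=295/1092
S(1) = -613/182

Δ: Δ0=-5/2, Δ1=5/3, Δ2=-2
row 1: diag=10, rhs=25; c'=3/10, d'=5/2
row 2: denom=10−3·3/10=91/10; d'=(-22−3·5/2)/(91/10)=-295/91
back: M2=-295/91
back: M1=5/2−3/10·-295/91=316/91
M: M0=0, M1=316/91, M2=-295/91, M3=0
seg 0: a=0, c=M0/2=0, d=(M1−M0)/(6·2)=79/273, b=Δ0−h0·(2M0+M1)/6=-1997/546
seg 1: a=-5, c=M1/2=158/91, d=(M2−M1)/(6·3)=-47/126, b=Δ1−h1·(2M1+M2)/6=-101/546
seg 2: a=0, c=M2/2=-295/182, d=(M3−M2)/(6·2)=295/1092, b=Δ2−h2·(2M2+M3)/6=44/273
t_q=1 → seg 0, τ=1; S=0+-1997/546·τ+0·τ²+79/273·τ³=-613/182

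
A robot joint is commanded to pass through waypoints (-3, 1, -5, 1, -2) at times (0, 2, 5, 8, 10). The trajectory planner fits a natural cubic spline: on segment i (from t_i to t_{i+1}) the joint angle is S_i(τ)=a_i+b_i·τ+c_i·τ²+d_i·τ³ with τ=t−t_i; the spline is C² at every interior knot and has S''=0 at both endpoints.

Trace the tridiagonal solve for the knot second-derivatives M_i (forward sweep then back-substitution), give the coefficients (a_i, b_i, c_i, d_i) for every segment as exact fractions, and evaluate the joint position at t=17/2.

  seg 0: a=-3 b=1077/340 c=0 d=-397/1360
  seg 1: a=1 b=-57/170 c=-1191/680 d=2441/6120
  seg 2: a=-5 b=-3/40 c=125/68 d=-2339/6120
  seg 3: a=1 b=54/85 c=-1089/680 d=363/1360
S(17/2) = 10343/10880

Δ: Δ0=2, Δ1=-2, Δ2=2, Δ3=-3/2
row 1: diag=10, rhs=-24; c'=3/10, d'=-12/5
row 2: denom=12−3·3/10=111/10; d'=(24−3·-12/5)/(111/10)=104/37
row 3: denom=10−3·10/37=340/37; d'=(-21−3·104/37)/(340/37)=-1089/340
back: M3=-1089/340
back: M2=104/37−10/37·-1089/340=125/34
back: M1=-12/5−3/10·125/34=-1191/340
M: M0=0, M1=-1191/340, M2=125/34, M3=-1089/340, M4=0
seg 0: a=-3, c=M0/2=0, d=(M1−M0)/(6·2)=-397/1360, b=Δ0−h0·(2M0+M1)/6=1077/340
seg 1: a=1, c=M1/2=-1191/680, d=(M2−M1)/(6·3)=2441/6120, b=Δ1−h1·(2M1+M2)/6=-57/170
seg 2: a=-5, c=M2/2=125/68, d=(M3−M2)/(6·3)=-2339/6120, b=Δ2−h2·(2M2+M3)/6=-3/40
seg 3: a=1, c=M3/2=-1089/680, d=(M4−M3)/(6·2)=363/1360, b=Δ3−h3·(2M3+M4)/6=54/85
t_q=17/2 → seg 3, τ=1/2; S=1+54/85·τ+-1089/680·τ²+363/1360·τ³=10343/10880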